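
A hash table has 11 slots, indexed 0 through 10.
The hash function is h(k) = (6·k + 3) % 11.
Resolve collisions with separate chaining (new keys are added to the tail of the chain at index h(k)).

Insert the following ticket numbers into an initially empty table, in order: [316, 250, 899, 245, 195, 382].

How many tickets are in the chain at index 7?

5

Insert 316: h=7, bucket 7 empty → new chain.
Insert 250: h=7, bucket 7 nonempty → append to chain.
Insert 899: h=7, bucket 7 nonempty → append to chain.
Insert 245: h=10, bucket 10 empty → new chain.
Insert 195: h=7, bucket 7 nonempty → append to chain.
Insert 382: h=7, bucket 7 nonempty → append to chain.
Final buckets:
0: -
1: -
2: -
3: -
4: -
5: -
6: -
7: 316 -> 250 -> 899 -> 195 -> 382
8: -
9: -
10: 245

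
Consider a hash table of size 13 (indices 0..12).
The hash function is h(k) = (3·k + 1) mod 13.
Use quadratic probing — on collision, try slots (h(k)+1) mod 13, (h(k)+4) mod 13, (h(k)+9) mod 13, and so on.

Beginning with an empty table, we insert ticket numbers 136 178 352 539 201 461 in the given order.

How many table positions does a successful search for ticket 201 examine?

136: h=6 → slot 6
178: h=2 → slot 2
352: h=4 → slot 4
539: h=6, probe 6,7 → slot 7
201: h=6, probe 6,7,10 → slot 10
461: h=6, probe 6,7,10,2,9 → slot 9
Table: [—, —, 178, —, 352, —, 136, 539, —, 461, 201, —, —]
Lookup 201: h=6, probe 6,7,10 → found at 10.

3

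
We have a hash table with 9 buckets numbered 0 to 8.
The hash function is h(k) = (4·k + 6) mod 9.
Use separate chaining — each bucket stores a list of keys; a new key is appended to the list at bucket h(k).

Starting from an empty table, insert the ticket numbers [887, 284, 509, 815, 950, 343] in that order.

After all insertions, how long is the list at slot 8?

887 → bucket 8
284 → bucket 8 (collision)
509 → bucket 8 (collision)
815 → bucket 8 (collision)
950 → bucket 8 (collision)
343 → bucket 1
Final buckets:
0: —
1: 343
2: —
3: —
4: —
5: —
6: —
7: —
8: 887 -> 284 -> 509 -> 815 -> 950

5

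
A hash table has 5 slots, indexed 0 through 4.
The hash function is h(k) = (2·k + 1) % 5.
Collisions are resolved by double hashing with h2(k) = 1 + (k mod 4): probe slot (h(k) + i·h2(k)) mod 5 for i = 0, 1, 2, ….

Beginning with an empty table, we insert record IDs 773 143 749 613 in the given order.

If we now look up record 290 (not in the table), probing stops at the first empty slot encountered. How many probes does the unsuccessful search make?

4

773 hashes to 2; slot 2 is free → place at 2.
143 hashes to 2, h2=4; 2 taken → place at 1.
749 hashes to 4; slot 4 is free → place at 4.
613 hashes to 2, h2=2; 2,4,1 taken → place at 3.
Table: [∅, 143, 773, 613, 749]
Lookup 290: h=1, h2=3, probe 1,4,2,0 → slot 0 empty, not found.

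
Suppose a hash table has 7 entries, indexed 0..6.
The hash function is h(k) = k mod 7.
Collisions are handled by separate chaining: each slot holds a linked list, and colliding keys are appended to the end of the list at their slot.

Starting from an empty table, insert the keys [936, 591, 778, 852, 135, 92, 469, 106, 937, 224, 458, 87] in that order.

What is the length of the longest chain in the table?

Insert 936: h=5, bucket 5 empty → new chain.
Insert 591: h=3, bucket 3 empty → new chain.
Insert 778: h=1, bucket 1 empty → new chain.
Insert 852: h=5, bucket 5 nonempty → append to chain.
Insert 135: h=2, bucket 2 empty → new chain.
Insert 92: h=1, bucket 1 nonempty → append to chain.
Insert 469: h=0, bucket 0 empty → new chain.
Insert 106: h=1, bucket 1 nonempty → append to chain.
Insert 937: h=6, bucket 6 empty → new chain.
Insert 224: h=0, bucket 0 nonempty → append to chain.
Insert 458: h=3, bucket 3 nonempty → append to chain.
Insert 87: h=3, bucket 3 nonempty → append to chain.
Final buckets:
0: 469 -> 224
1: 778 -> 92 -> 106
2: 135
3: 591 -> 458 -> 87
4: -
5: 936 -> 852
6: 937

3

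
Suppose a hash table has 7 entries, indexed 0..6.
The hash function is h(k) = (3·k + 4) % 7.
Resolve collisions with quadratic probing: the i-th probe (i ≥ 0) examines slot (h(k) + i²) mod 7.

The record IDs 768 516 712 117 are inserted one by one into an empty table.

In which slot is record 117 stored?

0

768 hashes to 5; slot 5 is free => place at 5.
516 hashes to 5; 5 taken => place at 6.
712 hashes to 5; 5,6 taken => place at 2.
117 hashes to 5; 5,6,2 taken => place at 0.
Table: [117, ∅, 712, ∅, ∅, 768, 516]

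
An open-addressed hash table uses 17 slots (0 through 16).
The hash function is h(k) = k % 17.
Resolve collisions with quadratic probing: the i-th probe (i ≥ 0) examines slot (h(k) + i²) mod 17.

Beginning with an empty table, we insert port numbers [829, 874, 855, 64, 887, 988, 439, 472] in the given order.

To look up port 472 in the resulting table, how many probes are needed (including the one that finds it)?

Insert 829: h=13, slot 13 empty → index 13.
Insert 874: h=7, slot 7 empty → index 7.
Insert 855: h=5, slot 5 empty → index 5.
Insert 64: h=13, slot 13 occupied → index 14.
Insert 887: h=3, slot 3 empty → index 3.
Insert 988: h=2, slot 2 empty → index 2.
Insert 439: h=14, slot 14 occupied → index 15.
Insert 472: h=13, slots 13,14 occupied → index 0.
Table: [472, _, 988, 887, _, 855, _, 874, _, _, _, _, _, 829, 64, 439, _]
Lookup 472: h=13, probe 13,14,0 → found at 0.

3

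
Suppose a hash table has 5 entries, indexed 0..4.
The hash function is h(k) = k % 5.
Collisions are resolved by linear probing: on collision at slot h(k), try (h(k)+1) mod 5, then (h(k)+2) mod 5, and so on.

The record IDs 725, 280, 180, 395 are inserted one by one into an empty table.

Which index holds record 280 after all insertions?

1

Insert 725: h=0, slot 0 empty => index 0.
Insert 280: h=0, slot 0 occupied => index 1.
Insert 180: h=0, slots 0,1 occupied => index 2.
Insert 395: h=0, slots 0,1,2 occupied => index 3.
Table: [725, 280, 180, 395, —]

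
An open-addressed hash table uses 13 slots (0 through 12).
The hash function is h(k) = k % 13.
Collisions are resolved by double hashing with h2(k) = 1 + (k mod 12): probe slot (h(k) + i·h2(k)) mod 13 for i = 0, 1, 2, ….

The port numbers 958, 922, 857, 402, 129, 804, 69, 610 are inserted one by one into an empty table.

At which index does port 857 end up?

5

Insert 958: h=9, slot 9 empty → index 9.
Insert 922: h=12, slot 12 empty → index 12.
Insert 857: h=12, h2=6, slot 12 occupied → index 5.
Insert 402: h=12, h2=7, slot 12 occupied → index 6.
Insert 129: h=12, h2=10, slots 12,9,6 occupied → index 3.
Insert 804: h=11, slot 11 empty → index 11.
Insert 69: h=4, slot 4 empty → index 4.
Insert 610: h=12, h2=11, slot 12 occupied → index 10.
Table: [-, -, -, 129, 69, 857, 402, -, -, 958, 610, 804, 922]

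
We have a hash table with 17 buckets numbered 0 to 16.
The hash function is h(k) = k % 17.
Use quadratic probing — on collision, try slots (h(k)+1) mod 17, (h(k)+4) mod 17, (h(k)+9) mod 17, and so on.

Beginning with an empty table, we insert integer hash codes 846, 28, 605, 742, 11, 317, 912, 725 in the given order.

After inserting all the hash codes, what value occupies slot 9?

846: h=13 => slot 13
28: h=11 => slot 11
605: h=10 => slot 10
742: h=11, probe 11,12 => slot 12
11: h=11, probe 11,12,15 => slot 15
317: h=11, probe 11,12,15,3 => slot 3
912: h=11, probe 11,12,15,3,10,2 => slot 2
725: h=11, probe 11,12,15,3,10,2,13,9 => slot 9
Table: [∅, ∅, 912, 317, ∅, ∅, ∅, ∅, ∅, 725, 605, 28, 742, 846, ∅, 11, ∅]

725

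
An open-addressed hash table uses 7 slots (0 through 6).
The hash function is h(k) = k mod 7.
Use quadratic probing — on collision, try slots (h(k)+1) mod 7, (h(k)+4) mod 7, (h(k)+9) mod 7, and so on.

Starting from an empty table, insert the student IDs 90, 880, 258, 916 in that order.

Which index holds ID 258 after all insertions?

0

90 hashes to 6; slot 6 is free -> place at 6.
880 hashes to 5; slot 5 is free -> place at 5.
258 hashes to 6; 6 taken -> place at 0.
916 hashes to 6; 6,0 taken -> place at 3.
Table: [258, ∅, ∅, 916, ∅, 880, 90]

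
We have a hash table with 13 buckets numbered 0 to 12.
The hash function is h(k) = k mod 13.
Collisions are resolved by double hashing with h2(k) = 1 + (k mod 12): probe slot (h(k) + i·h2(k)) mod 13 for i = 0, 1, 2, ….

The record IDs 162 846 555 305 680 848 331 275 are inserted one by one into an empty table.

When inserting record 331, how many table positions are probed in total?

162 hashes to 6; slot 6 is free -> place at 6.
846 hashes to 1; slot 1 is free -> place at 1.
555 hashes to 9; slot 9 is free -> place at 9.
305 hashes to 6, h2=6; 6 taken -> place at 12.
680 hashes to 4; slot 4 is free -> place at 4.
848 hashes to 3; slot 3 is free -> place at 3.
331 hashes to 6, h2=8; 6,1,9,4,12 taken -> place at 7.
275 hashes to 2; slot 2 is free -> place at 2.
Table: [-, 846, 275, 848, 680, -, 162, 331, -, 555, -, -, 305]

6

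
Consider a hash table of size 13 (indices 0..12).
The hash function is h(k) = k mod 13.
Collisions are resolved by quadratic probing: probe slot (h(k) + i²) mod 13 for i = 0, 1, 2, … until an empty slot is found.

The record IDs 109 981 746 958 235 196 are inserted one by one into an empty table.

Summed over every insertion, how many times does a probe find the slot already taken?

4

Insert 109: h=5, slot 5 empty → index 5.
Insert 981: h=6, slot 6 empty → index 6.
Insert 746: h=5, slots 5,6 occupied → index 9.
Insert 958: h=9, slot 9 occupied → index 10.
Insert 235: h=1, slot 1 empty → index 1.
Insert 196: h=1, slot 1 occupied → index 2.
Table: [-, 235, 196, -, -, 109, 981, -, -, 746, 958, -, -]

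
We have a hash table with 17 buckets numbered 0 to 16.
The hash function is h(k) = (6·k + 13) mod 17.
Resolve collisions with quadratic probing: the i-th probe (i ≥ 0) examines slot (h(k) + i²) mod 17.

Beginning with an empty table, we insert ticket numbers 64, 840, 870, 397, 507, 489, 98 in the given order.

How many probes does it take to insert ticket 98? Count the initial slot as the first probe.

64: h=6 => slot 6
840: h=4 => slot 4
870: h=14 => slot 14
397: h=15 => slot 15
507: h=12 => slot 12
489: h=6, probe 6,7 => slot 7
98: h=6, probe 6,7,10 => slot 10
Table: [-, -, -, -, 840, -, 64, 489, -, -, 98, -, 507, -, 870, 397, -]

3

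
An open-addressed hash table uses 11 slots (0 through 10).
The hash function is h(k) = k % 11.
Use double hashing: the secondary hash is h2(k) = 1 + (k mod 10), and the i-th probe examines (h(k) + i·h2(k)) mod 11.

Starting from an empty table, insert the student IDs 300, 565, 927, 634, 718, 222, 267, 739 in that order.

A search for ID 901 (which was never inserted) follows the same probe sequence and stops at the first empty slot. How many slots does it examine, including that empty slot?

4

300 hashes to 3; slot 3 is free => place at 3.
565 hashes to 4; slot 4 is free => place at 4.
927 hashes to 3, h2=8; 3 taken => place at 0.
634 hashes to 7; slot 7 is free => place at 7.
718 hashes to 3, h2=9; 3 taken => place at 1.
222 hashes to 2; slot 2 is free => place at 2.
267 hashes to 3, h2=8; 3,0 taken => place at 8.
739 hashes to 2, h2=10; 2,1,0 taken => place at 10.
Table: [927, 718, 222, 300, 565, ., ., 634, 267, ., 739]
Lookup 901: h=10, h2=2, probe 10,1,3,5 → slot 5 empty, not found.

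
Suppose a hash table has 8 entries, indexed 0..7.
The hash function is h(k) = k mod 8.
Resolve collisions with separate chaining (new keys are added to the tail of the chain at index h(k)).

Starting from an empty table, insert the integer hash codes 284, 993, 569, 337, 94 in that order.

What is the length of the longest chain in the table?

3

Insert 284: h=4, bucket 4 empty -> new chain.
Insert 993: h=1, bucket 1 empty -> new chain.
Insert 569: h=1, bucket 1 nonempty -> append to chain.
Insert 337: h=1, bucket 1 nonempty -> append to chain.
Insert 94: h=6, bucket 6 empty -> new chain.
Final buckets:
0: -
1: 993 -> 569 -> 337
2: -
3: -
4: 284
5: -
6: 94
7: -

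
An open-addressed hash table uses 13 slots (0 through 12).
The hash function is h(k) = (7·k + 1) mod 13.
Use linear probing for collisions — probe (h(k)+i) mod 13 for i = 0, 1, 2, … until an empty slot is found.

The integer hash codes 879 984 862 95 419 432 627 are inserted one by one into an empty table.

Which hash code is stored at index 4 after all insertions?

95

879: h=5 → slot 5
984: h=12 → slot 12
862: h=3 → slot 3
95: h=3, probe 3,4 → slot 4
419: h=9 → slot 9
432: h=9, probe 9,10 → slot 10
627: h=9, probe 9,10,11 → slot 11
Table: [∅, ∅, ∅, 862, 95, 879, ∅, ∅, ∅, 419, 432, 627, 984]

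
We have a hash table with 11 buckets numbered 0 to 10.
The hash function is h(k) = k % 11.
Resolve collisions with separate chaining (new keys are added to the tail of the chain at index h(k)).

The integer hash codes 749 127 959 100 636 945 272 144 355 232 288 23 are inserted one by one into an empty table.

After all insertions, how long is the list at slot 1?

Insert 749: h=1, bucket 1 empty → new chain.
Insert 127: h=6, bucket 6 empty → new chain.
Insert 959: h=2, bucket 2 empty → new chain.
Insert 100: h=1, bucket 1 nonempty → append to chain.
Insert 636: h=9, bucket 9 empty → new chain.
Insert 945: h=10, bucket 10 empty → new chain.
Insert 272: h=8, bucket 8 empty → new chain.
Insert 144: h=1, bucket 1 nonempty → append to chain.
Insert 355: h=3, bucket 3 empty → new chain.
Insert 232: h=1, bucket 1 nonempty → append to chain.
Insert 288: h=2, bucket 2 nonempty → append to chain.
Insert 23: h=1, bucket 1 nonempty → append to chain.
Final buckets:
0: —
1: 749 -> 100 -> 144 -> 232 -> 23
2: 959 -> 288
3: 355
4: —
5: —
6: 127
7: —
8: 272
9: 636
10: 945

5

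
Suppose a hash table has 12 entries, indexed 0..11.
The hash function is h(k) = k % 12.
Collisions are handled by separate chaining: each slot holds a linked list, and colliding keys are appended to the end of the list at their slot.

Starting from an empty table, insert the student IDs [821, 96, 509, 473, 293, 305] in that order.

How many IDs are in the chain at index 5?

821 → bucket 5
96 → bucket 0
509 → bucket 5 (collision)
473 → bucket 5 (collision)
293 → bucket 5 (collision)
305 → bucket 5 (collision)
Final buckets:
0: 96
1: .
2: .
3: .
4: .
5: 821 -> 509 -> 473 -> 293 -> 305
6: .
7: .
8: .
9: .
10: .
11: .

5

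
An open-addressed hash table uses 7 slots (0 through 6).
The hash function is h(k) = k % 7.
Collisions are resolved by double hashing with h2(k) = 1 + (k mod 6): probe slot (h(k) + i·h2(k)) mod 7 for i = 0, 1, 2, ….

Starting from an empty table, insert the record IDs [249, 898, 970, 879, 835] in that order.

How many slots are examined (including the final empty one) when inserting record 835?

249 hashes to 4; slot 4 is free -> place at 4.
898 hashes to 2; slot 2 is free -> place at 2.
970 hashes to 4, h2=5; 4,2 taken -> place at 0.
879 hashes to 4, h2=4; 4 taken -> place at 1.
835 hashes to 2, h2=2; 2,4 taken -> place at 6.
Table: [970, 879, 898, -, 249, -, 835]

3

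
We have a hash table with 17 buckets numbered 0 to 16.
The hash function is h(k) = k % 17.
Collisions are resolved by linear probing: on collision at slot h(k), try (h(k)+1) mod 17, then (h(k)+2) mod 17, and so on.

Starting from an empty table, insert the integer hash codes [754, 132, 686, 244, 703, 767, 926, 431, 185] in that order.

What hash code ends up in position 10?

926

754: h=6 -> slot 6
132: h=13 -> slot 13
686: h=6, probe 6,7 -> slot 7
244: h=6, probe 6,7,8 -> slot 8
703: h=6, probe 6,7,8,9 -> slot 9
767: h=2 -> slot 2
926: h=8, probe 8,9,10 -> slot 10
431: h=6, probe 6,7,8,9,10,11 -> slot 11
185: h=15 -> slot 15
Table: [—, —, 767, —, —, —, 754, 686, 244, 703, 926, 431, —, 132, —, 185, —]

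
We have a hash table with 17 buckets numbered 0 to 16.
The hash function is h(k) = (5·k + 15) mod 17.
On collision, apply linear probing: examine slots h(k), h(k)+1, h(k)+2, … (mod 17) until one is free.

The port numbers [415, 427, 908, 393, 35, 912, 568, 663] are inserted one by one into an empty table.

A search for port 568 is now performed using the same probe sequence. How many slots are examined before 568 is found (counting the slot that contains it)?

3

415: h=16 => slot 16
427: h=8 => slot 8
908: h=16, probe 16,0 => slot 0
393: h=8, probe 8,9 => slot 9
35: h=3 => slot 3
912: h=2 => slot 2
568: h=16, probe 16,0,1 => slot 1
663: h=15 => slot 15
Table: [908, 568, 912, 35, -, -, -, -, 427, 393, -, -, -, -, -, 663, 415]
Lookup 568: h=16, probe 16,0,1 → found at 1.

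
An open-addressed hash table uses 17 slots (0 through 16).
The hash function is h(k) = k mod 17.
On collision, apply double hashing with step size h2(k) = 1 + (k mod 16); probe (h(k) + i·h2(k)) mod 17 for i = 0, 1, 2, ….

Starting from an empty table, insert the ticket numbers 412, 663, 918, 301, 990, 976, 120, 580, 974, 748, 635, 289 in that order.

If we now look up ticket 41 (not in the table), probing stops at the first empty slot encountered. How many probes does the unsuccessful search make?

412: h=4 -> slot 4
663: h=0 -> slot 0
918: h=0, h2=7, probe 0,7 -> slot 7
301: h=12 -> slot 12
990: h=4, h2=15, probe 4,2 -> slot 2
976: h=7, h2=1, probe 7,8 -> slot 8
120: h=1 -> slot 1
580: h=2, h2=5, probe 2,7,12,0,5 -> slot 5
974: h=5, h2=15, probe 5,3 -> slot 3
748: h=0, h2=13, probe 0,13 -> slot 13
635: h=6 -> slot 6
289: h=0, h2=2, probe 0,2,4,6,8,10 -> slot 10
Table: [663, 120, 990, 974, 412, 580, 635, 918, 976, ∅, 289, ∅, 301, 748, ∅, ∅, ∅]
Lookup 41: h=7, h2=10, probe 7,0,10,3,13,6,16 → slot 16 empty, not found.

7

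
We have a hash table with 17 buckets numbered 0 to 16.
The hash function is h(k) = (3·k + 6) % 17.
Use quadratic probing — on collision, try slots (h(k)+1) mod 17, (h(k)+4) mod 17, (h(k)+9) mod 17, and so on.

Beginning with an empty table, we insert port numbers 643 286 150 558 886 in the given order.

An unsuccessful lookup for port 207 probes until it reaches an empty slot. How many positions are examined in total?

2

643: h=14 => slot 14
286: h=14, probe 14,15 => slot 15
150: h=14, probe 14,15,1 => slot 1
558: h=14, probe 14,15,1,6 => slot 6
886: h=12 => slot 12
Table: [., 150, ., ., ., ., 558, ., ., ., ., ., 886, ., 643, 286, .]
Lookup 207: h=15, probe 15,16 → slot 16 empty, not found.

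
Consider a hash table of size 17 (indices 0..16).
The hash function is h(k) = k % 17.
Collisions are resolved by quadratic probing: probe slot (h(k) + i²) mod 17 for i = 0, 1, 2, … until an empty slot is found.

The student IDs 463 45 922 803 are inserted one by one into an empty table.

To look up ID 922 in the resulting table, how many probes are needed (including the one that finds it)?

2

Insert 463: h=4, slot 4 empty -> index 4.
Insert 45: h=11, slot 11 empty -> index 11.
Insert 922: h=4, slot 4 occupied -> index 5.
Insert 803: h=4, slots 4,5 occupied -> index 8.
Table: [-, -, -, -, 463, 922, -, -, 803, -, -, 45, -, -, -, -, -]
Lookup 922: h=4, probe 4,5 → found at 5.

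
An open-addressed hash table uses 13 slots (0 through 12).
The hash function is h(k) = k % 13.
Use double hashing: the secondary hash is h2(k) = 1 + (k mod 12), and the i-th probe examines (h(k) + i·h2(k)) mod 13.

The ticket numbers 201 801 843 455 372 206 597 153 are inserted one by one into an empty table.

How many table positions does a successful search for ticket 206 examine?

2

201: h=6 -> slot 6
801: h=8 -> slot 8
843: h=11 -> slot 11
455: h=0 -> slot 0
372: h=8, h2=1, probe 8,9 -> slot 9
206: h=11, h2=3, probe 11,1 -> slot 1
597: h=12 -> slot 12
153: h=10 -> slot 10
Table: [455, 206, _, _, _, _, 201, _, 801, 372, 153, 843, 597]
Lookup 206: h=11, h2=3, probe 11,1 → found at 1.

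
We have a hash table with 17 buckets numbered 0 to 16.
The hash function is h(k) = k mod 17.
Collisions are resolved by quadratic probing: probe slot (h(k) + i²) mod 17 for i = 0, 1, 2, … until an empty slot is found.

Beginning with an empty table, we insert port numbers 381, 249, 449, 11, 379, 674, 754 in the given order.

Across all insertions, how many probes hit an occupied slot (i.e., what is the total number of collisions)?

4

Insert 381: h=7, slot 7 empty → index 7.
Insert 249: h=11, slot 11 empty → index 11.
Insert 449: h=7, slot 7 occupied → index 8.
Insert 11: h=11, slot 11 occupied → index 12.
Insert 379: h=5, slot 5 empty → index 5.
Insert 674: h=11, slots 11,12 occupied → index 15.
Insert 754: h=6, slot 6 empty → index 6.
Table: [-, -, -, -, -, 379, 754, 381, 449, -, -, 249, 11, -, -, 674, -]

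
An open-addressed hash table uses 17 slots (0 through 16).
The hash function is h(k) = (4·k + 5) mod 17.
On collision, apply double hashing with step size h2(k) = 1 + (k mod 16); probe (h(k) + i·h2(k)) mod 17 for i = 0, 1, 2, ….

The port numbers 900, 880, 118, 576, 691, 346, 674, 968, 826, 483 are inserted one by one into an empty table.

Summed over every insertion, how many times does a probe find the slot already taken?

4

Insert 900: h=1, slot 1 empty → index 1.
Insert 880: h=6, slot 6 empty → index 6.
Insert 118: h=1, h2=7, slot 1 occupied → index 8.
Insert 576: h=14, slot 14 empty → index 14.
Insert 691: h=15, slot 15 empty → index 15.
Insert 346: h=12, slot 12 empty → index 12.
Insert 674: h=15, h2=3, slots 15,1 occupied → index 4.
Insert 968: h=1, h2=9, slot 1 occupied → index 10.
Insert 826: h=11, slot 11 empty → index 11.
Insert 483: h=16, slot 16 empty → index 16.
Table: [—, 900, —, —, 674, —, 880, —, 118, —, 968, 826, 346, —, 576, 691, 483]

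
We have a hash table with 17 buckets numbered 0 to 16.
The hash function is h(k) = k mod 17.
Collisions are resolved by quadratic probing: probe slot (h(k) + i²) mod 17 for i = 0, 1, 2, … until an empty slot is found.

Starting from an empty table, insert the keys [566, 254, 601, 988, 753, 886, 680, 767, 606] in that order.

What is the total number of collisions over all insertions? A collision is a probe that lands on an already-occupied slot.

566: h=5 -> slot 5
254: h=16 -> slot 16
601: h=6 -> slot 6
988: h=2 -> slot 2
753: h=5, probe 5,6,9 -> slot 9
886: h=2, probe 2,3 -> slot 3
680: h=0 -> slot 0
767: h=2, probe 2,3,6,11 -> slot 11
606: h=11, probe 11,12 -> slot 12
Table: [680, -, 988, 886, -, 566, 601, -, -, 753, -, 767, 606, -, -, -, 254]

7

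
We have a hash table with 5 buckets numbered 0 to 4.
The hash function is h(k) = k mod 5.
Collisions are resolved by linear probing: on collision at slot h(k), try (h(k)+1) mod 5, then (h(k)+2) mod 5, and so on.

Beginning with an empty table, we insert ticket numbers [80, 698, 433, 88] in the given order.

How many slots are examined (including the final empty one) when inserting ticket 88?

4

Insert 80: h=0, slot 0 empty -> index 0.
Insert 698: h=3, slot 3 empty -> index 3.
Insert 433: h=3, slot 3 occupied -> index 4.
Insert 88: h=3, slots 3,4,0 occupied -> index 1.
Table: [80, 88, —, 698, 433]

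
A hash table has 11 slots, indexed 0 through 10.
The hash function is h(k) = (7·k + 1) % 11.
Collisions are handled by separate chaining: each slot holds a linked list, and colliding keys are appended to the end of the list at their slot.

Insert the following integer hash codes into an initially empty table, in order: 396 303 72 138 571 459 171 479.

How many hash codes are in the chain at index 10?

5

396 -> bucket 1
303 -> bucket 10
72 -> bucket 10 (collision)
138 -> bucket 10 (collision)
571 -> bucket 5
459 -> bucket 2
171 -> bucket 10 (collision)
479 -> bucket 10 (collision)
Final buckets:
0: -
1: 396
2: 459
3: -
4: -
5: 571
6: -
7: -
8: -
9: -
10: 303 -> 72 -> 138 -> 171 -> 479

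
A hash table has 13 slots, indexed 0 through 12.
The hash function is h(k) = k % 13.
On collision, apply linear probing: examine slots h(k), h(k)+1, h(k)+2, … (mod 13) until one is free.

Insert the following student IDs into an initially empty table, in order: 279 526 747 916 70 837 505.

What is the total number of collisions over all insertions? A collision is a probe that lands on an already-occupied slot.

Insert 279: h=6, slot 6 empty -> index 6.
Insert 526: h=6, slot 6 occupied -> index 7.
Insert 747: h=6, slots 6,7 occupied -> index 8.
Insert 916: h=6, slots 6,7,8 occupied -> index 9.
Insert 70: h=5, slot 5 empty -> index 5.
Insert 837: h=5, slots 5,6,7,8,9 occupied -> index 10.
Insert 505: h=11, slot 11 empty -> index 11.
Table: [-, -, -, -, -, 70, 279, 526, 747, 916, 837, 505, -]

11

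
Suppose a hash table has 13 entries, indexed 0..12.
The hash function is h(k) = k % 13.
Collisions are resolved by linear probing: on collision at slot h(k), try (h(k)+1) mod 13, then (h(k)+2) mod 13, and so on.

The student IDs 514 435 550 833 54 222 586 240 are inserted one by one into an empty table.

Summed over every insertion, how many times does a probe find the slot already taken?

514 hashes to 7; slot 7 is free → place at 7.
435 hashes to 6; slot 6 is free → place at 6.
550 hashes to 4; slot 4 is free → place at 4.
833 hashes to 1; slot 1 is free → place at 1.
54 hashes to 2; slot 2 is free → place at 2.
222 hashes to 1; 1,2 taken → place at 3.
586 hashes to 1; 1,2,3,4 taken → place at 5.
240 hashes to 6; 6,7 taken → place at 8.
Table: [—, 833, 54, 222, 550, 586, 435, 514, 240, —, —, —, —]

8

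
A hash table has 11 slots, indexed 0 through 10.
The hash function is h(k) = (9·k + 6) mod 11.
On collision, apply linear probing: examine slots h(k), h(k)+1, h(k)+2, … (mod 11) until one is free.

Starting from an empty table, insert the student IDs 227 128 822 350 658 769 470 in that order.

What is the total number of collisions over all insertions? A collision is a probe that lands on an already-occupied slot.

3

Insert 227: h=3, slot 3 empty => index 3.
Insert 128: h=3, slot 3 occupied => index 4.
Insert 822: h=1, slot 1 empty => index 1.
Insert 350: h=10, slot 10 empty => index 10.
Insert 658: h=10, slot 10 occupied => index 0.
Insert 769: h=8, slot 8 empty => index 8.
Insert 470: h=1, slot 1 occupied => index 2.
Table: [658, 822, 470, 227, 128, —, —, —, 769, —, 350]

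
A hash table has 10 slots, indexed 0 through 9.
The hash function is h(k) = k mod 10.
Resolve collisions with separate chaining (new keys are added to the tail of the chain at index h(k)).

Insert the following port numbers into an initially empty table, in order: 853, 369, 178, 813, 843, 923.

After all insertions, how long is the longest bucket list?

4

Insert 853: h=3, bucket 3 empty → new chain.
Insert 369: h=9, bucket 9 empty → new chain.
Insert 178: h=8, bucket 8 empty → new chain.
Insert 813: h=3, bucket 3 nonempty → append to chain.
Insert 843: h=3, bucket 3 nonempty → append to chain.
Insert 923: h=3, bucket 3 nonempty → append to chain.
Final buckets:
0: -
1: -
2: -
3: 853 -> 813 -> 843 -> 923
4: -
5: -
6: -
7: -
8: 178
9: 369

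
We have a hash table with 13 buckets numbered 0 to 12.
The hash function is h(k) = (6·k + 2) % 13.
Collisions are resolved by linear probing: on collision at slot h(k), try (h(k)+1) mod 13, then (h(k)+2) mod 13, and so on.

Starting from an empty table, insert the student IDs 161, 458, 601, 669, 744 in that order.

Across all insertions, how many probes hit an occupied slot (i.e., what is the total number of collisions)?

161 hashes to 6; slot 6 is free -> place at 6.
458 hashes to 7; slot 7 is free -> place at 7.
601 hashes to 7; 7 taken -> place at 8.
669 hashes to 12; slot 12 is free -> place at 12.
744 hashes to 7; 7,8 taken -> place at 9.
Table: [-, -, -, -, -, -, 161, 458, 601, 744, -, -, 669]

3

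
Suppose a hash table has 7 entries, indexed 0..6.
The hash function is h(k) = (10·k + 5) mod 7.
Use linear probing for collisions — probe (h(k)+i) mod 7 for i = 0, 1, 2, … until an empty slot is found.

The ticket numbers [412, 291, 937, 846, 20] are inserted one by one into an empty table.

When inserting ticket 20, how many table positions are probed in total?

5

Insert 412: h=2, slot 2 empty -> index 2.
Insert 291: h=3, slot 3 empty -> index 3.
Insert 937: h=2, slots 2,3 occupied -> index 4.
Insert 846: h=2, slots 2,3,4 occupied -> index 5.
Insert 20: h=2, slots 2,3,4,5 occupied -> index 6.
Table: [., ., 412, 291, 937, 846, 20]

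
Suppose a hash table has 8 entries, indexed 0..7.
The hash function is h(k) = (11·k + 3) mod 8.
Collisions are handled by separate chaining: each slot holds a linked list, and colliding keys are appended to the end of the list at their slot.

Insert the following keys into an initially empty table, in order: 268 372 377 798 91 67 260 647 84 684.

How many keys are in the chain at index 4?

268 -> bucket 7
372 -> bucket 7 (collision)
377 -> bucket 6
798 -> bucket 5
91 -> bucket 4
67 -> bucket 4 (collision)
260 -> bucket 7 (collision)
647 -> bucket 0
84 -> bucket 7 (collision)
684 -> bucket 7 (collision)
Final buckets:
0: 647
1: _
2: _
3: _
4: 91 -> 67
5: 798
6: 377
7: 268 -> 372 -> 260 -> 84 -> 684

2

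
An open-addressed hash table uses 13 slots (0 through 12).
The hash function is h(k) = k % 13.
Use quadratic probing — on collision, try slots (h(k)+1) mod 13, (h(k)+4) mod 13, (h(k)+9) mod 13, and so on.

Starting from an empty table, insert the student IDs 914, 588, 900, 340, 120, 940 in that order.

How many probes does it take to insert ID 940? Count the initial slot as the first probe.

2

914: h=4 → slot 4
588: h=3 → slot 3
900: h=3, probe 3,4,7 → slot 7
340: h=2 → slot 2
120: h=3, probe 3,4,7,12 → slot 12
940: h=4, probe 4,5 → slot 5
Table: [-, -, 340, 588, 914, 940, -, 900, -, -, -, -, 120]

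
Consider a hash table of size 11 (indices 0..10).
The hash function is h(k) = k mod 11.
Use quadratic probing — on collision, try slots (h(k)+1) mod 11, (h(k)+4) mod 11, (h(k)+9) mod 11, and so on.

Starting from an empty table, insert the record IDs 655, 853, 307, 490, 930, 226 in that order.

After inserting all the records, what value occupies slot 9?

Insert 655: h=6, slot 6 empty => index 6.
Insert 853: h=6, slot 6 occupied => index 7.
Insert 307: h=10, slot 10 empty => index 10.
Insert 490: h=6, slots 6,7,10 occupied => index 4.
Insert 930: h=6, slots 6,7,10,4 occupied => index 0.
Insert 226: h=6, slots 6,7,10,4,0 occupied => index 9.
Table: [930, ., ., ., 490, ., 655, 853, ., 226, 307]

226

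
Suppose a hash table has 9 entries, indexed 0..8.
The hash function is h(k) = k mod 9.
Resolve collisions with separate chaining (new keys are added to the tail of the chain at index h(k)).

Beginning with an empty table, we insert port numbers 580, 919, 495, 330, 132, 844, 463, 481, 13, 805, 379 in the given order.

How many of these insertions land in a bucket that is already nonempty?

6

Insert 580: h=4, bucket 4 empty → new chain.
Insert 919: h=1, bucket 1 empty → new chain.
Insert 495: h=0, bucket 0 empty → new chain.
Insert 330: h=6, bucket 6 empty → new chain.
Insert 132: h=6, bucket 6 nonempty → append to chain.
Insert 844: h=7, bucket 7 empty → new chain.
Insert 463: h=4, bucket 4 nonempty → append to chain.
Insert 481: h=4, bucket 4 nonempty → append to chain.
Insert 13: h=4, bucket 4 nonempty → append to chain.
Insert 805: h=4, bucket 4 nonempty → append to chain.
Insert 379: h=1, bucket 1 nonempty → append to chain.
Final buckets:
0: 495
1: 919 -> 379
2: _
3: _
4: 580 -> 463 -> 481 -> 13 -> 805
5: _
6: 330 -> 132
7: 844
8: _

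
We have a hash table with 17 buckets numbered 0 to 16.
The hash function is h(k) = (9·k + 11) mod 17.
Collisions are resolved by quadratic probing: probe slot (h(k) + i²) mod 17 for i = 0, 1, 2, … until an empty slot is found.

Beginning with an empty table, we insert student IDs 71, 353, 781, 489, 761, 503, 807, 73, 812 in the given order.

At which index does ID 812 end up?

Insert 71: h=4, slot 4 empty → index 4.
Insert 353: h=9, slot 9 empty → index 9.
Insert 781: h=2, slot 2 empty → index 2.
Insert 489: h=9, slot 9 occupied → index 10.
Insert 761: h=9, slots 9,10 occupied → index 13.
Insert 503: h=16, slot 16 empty → index 16.
Insert 807: h=15, slot 15 empty → index 15.
Insert 73: h=5, slot 5 empty → index 5.
Insert 812: h=9, slots 9,10,13 occupied → index 1.
Table: [_, 812, 781, _, 71, 73, _, _, _, 353, 489, _, _, 761, _, 807, 503]

1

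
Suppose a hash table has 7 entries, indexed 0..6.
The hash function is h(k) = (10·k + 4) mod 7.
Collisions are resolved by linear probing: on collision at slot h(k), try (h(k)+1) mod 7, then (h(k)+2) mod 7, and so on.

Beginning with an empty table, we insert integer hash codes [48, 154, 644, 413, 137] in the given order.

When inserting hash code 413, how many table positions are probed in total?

48 hashes to 1; slot 1 is free -> place at 1.
154 hashes to 4; slot 4 is free -> place at 4.
644 hashes to 4; 4 taken -> place at 5.
413 hashes to 4; 4,5 taken -> place at 6.
137 hashes to 2; slot 2 is free -> place at 2.
Table: [—, 48, 137, —, 154, 644, 413]

3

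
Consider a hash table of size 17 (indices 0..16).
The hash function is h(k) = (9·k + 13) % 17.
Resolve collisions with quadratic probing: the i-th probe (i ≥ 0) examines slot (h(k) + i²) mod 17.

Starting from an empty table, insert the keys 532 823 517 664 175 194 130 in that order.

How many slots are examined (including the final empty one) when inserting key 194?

3

Insert 532: h=7, slot 7 empty => index 7.
Insert 823: h=8, slot 8 empty => index 8.
Insert 517: h=8, slot 8 occupied => index 9.
Insert 664: h=5, slot 5 empty => index 5.
Insert 175: h=7, slots 7,8 occupied => index 11.
Insert 194: h=8, slots 8,9 occupied => index 12.
Insert 130: h=10, slot 10 empty => index 10.
Table: [∅, ∅, ∅, ∅, ∅, 664, ∅, 532, 823, 517, 130, 175, 194, ∅, ∅, ∅, ∅]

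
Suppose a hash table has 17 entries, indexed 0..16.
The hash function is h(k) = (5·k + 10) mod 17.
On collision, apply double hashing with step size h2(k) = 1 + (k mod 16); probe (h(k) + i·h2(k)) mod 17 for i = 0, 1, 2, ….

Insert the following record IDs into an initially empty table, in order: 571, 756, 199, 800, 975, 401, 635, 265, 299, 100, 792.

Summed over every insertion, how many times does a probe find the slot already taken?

7

Insert 571: h=9, slot 9 empty → index 9.
Insert 756: h=16, slot 16 empty → index 16.
Insert 199: h=2, slot 2 empty → index 2.
Insert 800: h=15, slot 15 empty → index 15.
Insert 975: h=6, slot 6 empty → index 6.
Insert 401: h=9, h2=2, slot 9 occupied → index 11.
Insert 635: h=6, h2=12, slot 6 occupied → index 1.
Insert 265: h=9, h2=10, slots 9,2 occupied → index 12.
Insert 299: h=9, h2=12, slot 9 occupied → index 4.
Insert 100: h=0, slot 0 empty → index 0.
Insert 792: h=9, h2=9, slots 9,1 occupied → index 10.
Table: [100, 635, 199, _, 299, _, 975, _, _, 571, 792, 401, 265, _, _, 800, 756]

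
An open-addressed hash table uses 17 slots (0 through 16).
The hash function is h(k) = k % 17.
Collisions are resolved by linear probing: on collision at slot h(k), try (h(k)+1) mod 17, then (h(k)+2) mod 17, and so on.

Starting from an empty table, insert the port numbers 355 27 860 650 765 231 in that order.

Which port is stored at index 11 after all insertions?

Insert 355: h=15, slot 15 empty -> index 15.
Insert 27: h=10, slot 10 empty -> index 10.
Insert 860: h=10, slot 10 occupied -> index 11.
Insert 650: h=4, slot 4 empty -> index 4.
Insert 765: h=0, slot 0 empty -> index 0.
Insert 231: h=10, slots 10,11 occupied -> index 12.
Table: [765, ., ., ., 650, ., ., ., ., ., 27, 860, 231, ., ., 355, .]

860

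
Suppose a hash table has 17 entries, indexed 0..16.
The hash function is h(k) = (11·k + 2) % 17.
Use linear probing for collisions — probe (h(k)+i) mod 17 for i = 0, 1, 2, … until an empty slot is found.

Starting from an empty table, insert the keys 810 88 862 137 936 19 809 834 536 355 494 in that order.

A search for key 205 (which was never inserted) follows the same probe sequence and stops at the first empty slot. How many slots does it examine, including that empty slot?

810: h=4 → slot 4
88: h=1 → slot 1
862: h=15 → slot 15
137: h=13 → slot 13
936: h=13, probe 13,14 → slot 14
19: h=7 → slot 7
809: h=10 → slot 10
834: h=13, probe 13,14,15,16 → slot 16
536: h=16, probe 16,0 → slot 0
355: h=14, probe 14,15,16,0,1,2 → slot 2
494: h=13, probe 13,14,15,16,0,1,2,3 → slot 3
Table: [536, 88, 355, 494, 810, —, —, 19, —, —, 809, —, —, 137, 936, 862, 834]
Lookup 205: h=13, probe 13,14,15,16,0,1,2,3,4,5 → slot 5 empty, not found.

10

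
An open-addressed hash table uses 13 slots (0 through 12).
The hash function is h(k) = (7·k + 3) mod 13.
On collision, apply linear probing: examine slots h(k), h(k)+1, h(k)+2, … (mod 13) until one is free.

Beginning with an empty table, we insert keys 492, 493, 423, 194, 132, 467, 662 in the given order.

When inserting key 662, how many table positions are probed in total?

4

492 hashes to 2; slot 2 is free => place at 2.
493 hashes to 9; slot 9 is free => place at 9.
423 hashes to 0; slot 0 is free => place at 0.
194 hashes to 9; 9 taken => place at 10.
132 hashes to 4; slot 4 is free => place at 4.
467 hashes to 9; 9,10 taken => place at 11.
662 hashes to 9; 9,10,11 taken => place at 12.
Table: [423, ., 492, ., 132, ., ., ., ., 493, 194, 467, 662]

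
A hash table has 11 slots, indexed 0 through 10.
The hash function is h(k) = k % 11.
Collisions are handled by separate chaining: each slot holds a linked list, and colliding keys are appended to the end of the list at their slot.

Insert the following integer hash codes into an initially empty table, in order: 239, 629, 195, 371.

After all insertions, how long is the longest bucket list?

Insert 239: h=8, bucket 8 empty -> new chain.
Insert 629: h=2, bucket 2 empty -> new chain.
Insert 195: h=8, bucket 8 nonempty -> append to chain.
Insert 371: h=8, bucket 8 nonempty -> append to chain.
Final buckets:
0: .
1: .
2: 629
3: .
4: .
5: .
6: .
7: .
8: 239 -> 195 -> 371
9: .
10: .

3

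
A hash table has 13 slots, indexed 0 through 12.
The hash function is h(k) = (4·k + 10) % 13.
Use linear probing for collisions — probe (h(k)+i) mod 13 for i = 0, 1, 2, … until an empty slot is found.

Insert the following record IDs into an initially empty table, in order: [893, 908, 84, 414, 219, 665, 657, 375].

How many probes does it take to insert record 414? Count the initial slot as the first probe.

893: h=7 => slot 7
908: h=2 => slot 2
84: h=8 => slot 8
414: h=2, probe 2,3 => slot 3
219: h=2, probe 2,3,4 => slot 4
665: h=5 => slot 5
657: h=12 => slot 12
375: h=2, probe 2,3,4,5,6 => slot 6
Table: [., ., 908, 414, 219, 665, 375, 893, 84, ., ., ., 657]

2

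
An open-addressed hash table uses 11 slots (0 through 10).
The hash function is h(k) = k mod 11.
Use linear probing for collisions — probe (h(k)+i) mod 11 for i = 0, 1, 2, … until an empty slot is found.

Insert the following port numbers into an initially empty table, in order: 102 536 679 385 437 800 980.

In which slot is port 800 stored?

1

102: h=3 => slot 3
536: h=8 => slot 8
679: h=8, probe 8,9 => slot 9
385: h=0 => slot 0
437: h=8, probe 8,9,10 => slot 10
800: h=8, probe 8,9,10,0,1 => slot 1
980: h=1, probe 1,2 => slot 2
Table: [385, 800, 980, 102, ., ., ., ., 536, 679, 437]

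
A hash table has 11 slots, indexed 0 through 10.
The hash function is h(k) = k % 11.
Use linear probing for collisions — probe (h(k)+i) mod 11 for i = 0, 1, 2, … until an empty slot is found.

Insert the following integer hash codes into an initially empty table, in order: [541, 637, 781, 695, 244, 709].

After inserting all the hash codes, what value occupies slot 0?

541 hashes to 2; slot 2 is free => place at 2.
637 hashes to 10; slot 10 is free => place at 10.
781 hashes to 0; slot 0 is free => place at 0.
695 hashes to 2; 2 taken => place at 3.
244 hashes to 2; 2,3 taken => place at 4.
709 hashes to 5; slot 5 is free => place at 5.
Table: [781, —, 541, 695, 244, 709, —, —, —, —, 637]

781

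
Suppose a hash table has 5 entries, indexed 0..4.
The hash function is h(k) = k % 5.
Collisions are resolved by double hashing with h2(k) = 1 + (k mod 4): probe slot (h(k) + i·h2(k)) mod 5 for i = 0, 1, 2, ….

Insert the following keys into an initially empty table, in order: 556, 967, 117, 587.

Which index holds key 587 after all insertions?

556 hashes to 1; slot 1 is free -> place at 1.
967 hashes to 2; slot 2 is free -> place at 2.
117 hashes to 2, h2=2; 2 taken -> place at 4.
587 hashes to 2, h2=4; 2,1 taken -> place at 0.
Table: [587, 556, 967, —, 117]

0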